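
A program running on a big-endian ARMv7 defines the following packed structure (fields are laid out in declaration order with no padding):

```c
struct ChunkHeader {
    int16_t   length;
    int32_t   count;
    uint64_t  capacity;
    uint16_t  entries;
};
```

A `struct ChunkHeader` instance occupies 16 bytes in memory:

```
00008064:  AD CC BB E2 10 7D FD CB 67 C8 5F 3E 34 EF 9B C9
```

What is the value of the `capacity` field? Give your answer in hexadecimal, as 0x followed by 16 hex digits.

`capacity` follows `length` (2 B), `count` (4 B), so it starts at offset 2 + 4 = 6 and occupies 8 bytes.
Bytes at offsets 6..13: FD CB 67 C8 5F 3E 34 EF.
In big-endian order the high byte comes first in memory.
The bytes are already most-significant first: 0xFDCB67C85F3E34EF.

0xFDCB67C85F3E34EF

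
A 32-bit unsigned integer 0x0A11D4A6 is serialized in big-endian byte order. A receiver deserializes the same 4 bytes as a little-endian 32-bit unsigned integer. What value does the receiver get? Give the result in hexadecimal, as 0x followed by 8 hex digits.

Stored big-endian, the bytes at ascending addresses are 0A 11 D4 A6.
Read back as little-endian, the first byte is least significant, giving 0xA6D4110A.

0xA6D4110A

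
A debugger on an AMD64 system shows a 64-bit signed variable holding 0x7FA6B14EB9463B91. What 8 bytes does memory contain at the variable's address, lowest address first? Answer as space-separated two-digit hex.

Split into bytes (most-significant first): 7F A6 B1 4E B9 46 3B 91.
In little-endian order the low byte comes first in memory.
So at ascending addresses the bytes are 91 3B 46 B9 4E B1 A6 7F.

91 3B 46 B9 4E B1 A6 7F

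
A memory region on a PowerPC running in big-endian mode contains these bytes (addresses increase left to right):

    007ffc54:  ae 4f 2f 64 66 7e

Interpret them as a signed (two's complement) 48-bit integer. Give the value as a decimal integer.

-89819855952258

Big-endian: lowest address holds the most-significant byte.
The bytes are already most-significant first: 0xAE4F2F64667E.
Top bit is set, so as a signed 48-bit value this is 0xAE4F2F64667E − 2^48 = -89819855952258.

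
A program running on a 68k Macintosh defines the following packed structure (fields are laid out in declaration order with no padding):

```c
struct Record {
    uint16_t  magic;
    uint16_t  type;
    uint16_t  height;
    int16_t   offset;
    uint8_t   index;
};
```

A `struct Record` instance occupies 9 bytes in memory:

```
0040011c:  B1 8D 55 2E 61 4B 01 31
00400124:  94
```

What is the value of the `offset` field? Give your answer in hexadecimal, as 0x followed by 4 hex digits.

0x0131

`offset` follows `magic` (2 B), `type` (2 B), `height` (2 B), so it starts at offset 2 + 2 + 2 = 6 and occupies 2 bytes.
Bytes at offsets 6..7: 01 31.
Big-endian stores the most-significant byte at the lowest address.
The bytes are already most-significant first: 0x0131.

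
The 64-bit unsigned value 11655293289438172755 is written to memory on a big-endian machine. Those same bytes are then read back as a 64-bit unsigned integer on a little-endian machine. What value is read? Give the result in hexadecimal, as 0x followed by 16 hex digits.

0x53D6F48D7EEBBFA1

11655293289438172755 in 64-bit hexadecimal is 0xA1BFEB7E8DF4D653.
Stored big-endian, the bytes at ascending addresses are A1 BF EB 7E 8D F4 D6 53.
Read back as little-endian, the first byte is least significant, giving 0x53D6F48D7EEBBFA1.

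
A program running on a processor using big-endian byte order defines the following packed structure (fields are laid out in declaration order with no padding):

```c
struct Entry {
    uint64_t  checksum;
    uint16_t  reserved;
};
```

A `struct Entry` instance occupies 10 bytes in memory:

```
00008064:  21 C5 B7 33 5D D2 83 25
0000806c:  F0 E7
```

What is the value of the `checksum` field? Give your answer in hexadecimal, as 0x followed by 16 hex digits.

0x21C5B7335DD28325

`checksum` is the first field, at byte offset 0, occupying 8 bytes.
Bytes at offsets 0..7: 21 C5 B7 33 5D D2 83 25.
Big-endian: lowest address holds the most-significant byte.
The bytes are already most-significant first: 0x21C5B7335DD28325.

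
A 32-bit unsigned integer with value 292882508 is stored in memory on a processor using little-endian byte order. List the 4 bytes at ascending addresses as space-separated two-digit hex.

4C 08 75 11

292882508 in hexadecimal, padded to 32 bits, is 0x1175084C.
Split into bytes (most-significant first): 11 75 08 4C.
Little-endian stores the least-significant byte at the lowest address.
So at ascending addresses the bytes are 4C 08 75 11.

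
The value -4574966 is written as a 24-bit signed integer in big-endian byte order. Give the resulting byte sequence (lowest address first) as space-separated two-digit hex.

BA 31 0A

Two's complement of -4574966 in 24 bits: 4574966 = 0x45CEF6; invert → 0xBA3109; add 1 → 0xBA310A.
Split into bytes (most-significant first): BA 31 0A.
Big-endian: lowest address holds the most-significant byte.
So the memory order matches the most-significant-first order: BA 31 0A.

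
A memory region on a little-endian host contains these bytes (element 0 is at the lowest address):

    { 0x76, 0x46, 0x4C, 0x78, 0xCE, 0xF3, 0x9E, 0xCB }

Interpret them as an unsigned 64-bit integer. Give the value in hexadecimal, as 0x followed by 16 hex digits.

In little-endian order the low byte comes first in memory.
Reassemble most-significant byte first: CB 9E F3 CE 78 4C 46 76 → 0xCB9EF3CE784C4676.

0xCB9EF3CE784C4676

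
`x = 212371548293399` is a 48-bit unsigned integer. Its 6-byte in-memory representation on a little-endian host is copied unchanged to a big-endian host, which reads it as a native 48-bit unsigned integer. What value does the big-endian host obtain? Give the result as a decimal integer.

212371548293399 in 48-bit hexadecimal is 0xC1269AB24917.
Stored little-endian, the bytes at ascending addresses are 17 49 B2 9A 26 C1.
Read back as big-endian, the last byte is least significant, giving 0x1749B29A26C1.
0x1749B29A26C1 = 25605296498369.

25605296498369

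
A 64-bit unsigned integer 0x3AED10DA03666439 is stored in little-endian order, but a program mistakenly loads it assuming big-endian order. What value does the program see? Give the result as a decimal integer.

Stored little-endian, the bytes at ascending addresses are 39 64 66 03 DA 10 ED 3A.
Read back as big-endian, the last byte is least significant, giving 0x39646603DA10ED3A.
0x39646603DA10ED3A = 4135542524562435386.

4135542524562435386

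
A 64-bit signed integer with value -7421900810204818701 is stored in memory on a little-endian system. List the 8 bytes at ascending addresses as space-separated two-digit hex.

F3 D2 8E 39 89 1C 00 99

Two's complement of -7421900810204818701 in 64 bits: 7421900810204818701 = 0x66FFE376C6712D0D; invert → 0x99001C89398ED2F2; add 1 → 0x99001C89398ED2F3.
Split into bytes (most-significant first): 99 00 1C 89 39 8E D2 F3.
Little-endian stores the least-significant byte at the lowest address.
So at ascending addresses the bytes are F3 D2 8E 39 89 1C 00 99.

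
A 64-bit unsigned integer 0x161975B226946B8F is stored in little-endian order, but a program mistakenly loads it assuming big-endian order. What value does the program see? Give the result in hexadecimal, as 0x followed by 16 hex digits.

Stored little-endian, the bytes at ascending addresses are 8F 6B 94 26 B2 75 19 16.
Read back as big-endian, the last byte is least significant, giving 0x8F6B9426B2751916.

0x8F6B9426B2751916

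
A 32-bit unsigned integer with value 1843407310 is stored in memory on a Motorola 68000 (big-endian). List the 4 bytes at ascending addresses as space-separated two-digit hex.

6D E0 29 CE

1843407310 in hexadecimal, padded to 32 bits, is 0x6DE029CE.
Split into bytes (most-significant first): 6D E0 29 CE.
Big-endian: lowest address holds the most-significant byte.
So the memory order matches the most-significant-first order: 6D E0 29 CE.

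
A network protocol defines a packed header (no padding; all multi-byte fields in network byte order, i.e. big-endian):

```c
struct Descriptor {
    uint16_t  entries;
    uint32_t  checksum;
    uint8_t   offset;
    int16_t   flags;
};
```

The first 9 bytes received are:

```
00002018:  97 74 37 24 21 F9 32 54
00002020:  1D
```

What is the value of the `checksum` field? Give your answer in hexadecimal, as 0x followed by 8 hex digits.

`checksum` follows `entries` (2 bytes), so it starts at byte offset 2 and occupies 4 bytes.
Bytes at offsets 2..5: 37 24 21 F9.
In big-endian order the high byte comes first in memory.
The bytes are already most-significant first: 0x372421F9.

0x372421F9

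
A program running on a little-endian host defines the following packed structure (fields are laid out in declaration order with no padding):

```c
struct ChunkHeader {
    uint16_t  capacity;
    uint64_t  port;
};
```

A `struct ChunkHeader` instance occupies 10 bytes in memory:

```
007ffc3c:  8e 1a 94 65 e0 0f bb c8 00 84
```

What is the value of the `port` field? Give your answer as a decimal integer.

9511823118757291412

`port` follows `capacity` (2 bytes), so it starts at byte offset 2 and occupies 8 bytes.
Bytes at offsets 2..9: 94 65 E0 0F BB C8 00 84.
In little-endian order the low byte comes first in memory.
Reassemble most-significant byte first: 84 00 C8 BB 0F E0 65 94 → 0x8400C8BB0FE06594.
0x8400C8BB0FE06594 = 9511823118757291412.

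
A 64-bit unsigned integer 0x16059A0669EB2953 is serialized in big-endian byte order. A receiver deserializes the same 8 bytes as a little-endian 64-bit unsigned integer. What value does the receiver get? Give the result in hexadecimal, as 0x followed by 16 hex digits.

0x5329EB69069A0516

Stored big-endian, the bytes at ascending addresses are 16 05 9A 06 69 EB 29 53.
Read back as little-endian, the first byte is least significant, giving 0x5329EB69069A0516.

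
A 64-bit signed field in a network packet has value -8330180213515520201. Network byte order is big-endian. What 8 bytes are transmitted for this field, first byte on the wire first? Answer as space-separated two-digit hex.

Two's complement of -8330180213515520201 in 64 bits: 8330180213515520201 = 0x739ABEC4DD9488C9; invert → 0x8C65413B226B7736; add 1 → 0x8C65413B226B7737.
Split into bytes (most-significant first): 8C 65 41 3B 22 6B 77 37.
Big-endian: lowest address holds the most-significant byte.
So the memory order matches the most-significant-first order: 8C 65 41 3B 22 6B 77 37.

8C 65 41 3B 22 6B 77 37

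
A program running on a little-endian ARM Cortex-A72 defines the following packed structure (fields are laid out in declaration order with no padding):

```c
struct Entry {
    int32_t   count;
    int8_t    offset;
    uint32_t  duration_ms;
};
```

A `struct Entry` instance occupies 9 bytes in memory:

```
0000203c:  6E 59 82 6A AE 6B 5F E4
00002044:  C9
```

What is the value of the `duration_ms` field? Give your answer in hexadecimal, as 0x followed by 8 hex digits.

0xC9E45F6B

`duration_ms` follows `count` (4 B), `offset` (1 B), so it starts at offset 4 + 1 = 5 and occupies 4 bytes.
Bytes at offsets 5..8: 6B 5F E4 C9.
Little-endian: lowest address holds the least-significant byte.
Reassemble most-significant byte first: C9 E4 5F 6B → 0xC9E45F6B.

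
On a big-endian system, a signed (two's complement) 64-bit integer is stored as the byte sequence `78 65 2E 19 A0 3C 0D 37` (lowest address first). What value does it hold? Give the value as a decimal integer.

8675390944796478775

Big-endian: lowest address holds the most-significant byte.
The bytes are already most-significant first: 0x78652E19A03C0D37.
0x78652E19A03C0D37 = 8675390944796478775.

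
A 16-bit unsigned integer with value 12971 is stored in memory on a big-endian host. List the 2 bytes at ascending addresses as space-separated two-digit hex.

12971 in hexadecimal, padded to 16 bits, is 0x32AB.
Split into bytes (most-significant first): 32 AB.
Big-endian stores the most-significant byte at the lowest address.
So the memory order matches the most-significant-first order: 32 AB.

32 AB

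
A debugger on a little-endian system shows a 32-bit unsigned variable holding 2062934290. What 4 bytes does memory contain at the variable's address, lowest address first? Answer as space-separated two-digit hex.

2062934290 in hexadecimal, padded to 32 bits, is 0x7AF5E112.
Split into bytes (most-significant first): 7A F5 E1 12.
Little-endian stores the least-significant byte at the lowest address.
So at ascending addresses the bytes are 12 E1 F5 7A.

12 E1 F5 7A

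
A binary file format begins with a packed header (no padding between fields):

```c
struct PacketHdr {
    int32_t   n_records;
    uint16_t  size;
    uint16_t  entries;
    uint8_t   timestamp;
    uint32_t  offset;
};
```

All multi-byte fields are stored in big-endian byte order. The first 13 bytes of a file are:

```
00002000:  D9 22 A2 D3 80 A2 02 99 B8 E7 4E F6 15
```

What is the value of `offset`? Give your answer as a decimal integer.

3880711701

`offset` follows `n_records` (4 B), `size` (2 B), `entries` (2 B), `timestamp` (1 B), so it starts at offset 4 + 2 + 2 + 1 = 9 and occupies 4 bytes.
Bytes at offsets 9..12: E7 4E F6 15.
Big-endian: lowest address holds the most-significant byte.
The bytes are already most-significant first: 0xE74EF615.
0xE74EF615 = 3880711701.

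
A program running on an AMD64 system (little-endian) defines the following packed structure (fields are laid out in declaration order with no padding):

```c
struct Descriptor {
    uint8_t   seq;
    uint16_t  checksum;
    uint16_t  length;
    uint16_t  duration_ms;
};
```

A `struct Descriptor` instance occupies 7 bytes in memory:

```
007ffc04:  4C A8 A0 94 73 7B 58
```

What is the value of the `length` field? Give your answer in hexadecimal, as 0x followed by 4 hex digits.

0x7394

`length` follows `seq` (1 B), `checksum` (2 B), so it starts at offset 1 + 2 = 3 and occupies 2 bytes.
Bytes at offsets 3..4: 94 73.
Little-endian: lowest address holds the least-significant byte.
Reassemble most-significant byte first: 73 94 → 0x7394.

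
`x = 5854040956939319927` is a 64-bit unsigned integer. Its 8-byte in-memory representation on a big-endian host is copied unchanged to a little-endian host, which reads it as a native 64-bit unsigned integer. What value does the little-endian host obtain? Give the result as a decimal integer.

8627477391762734417

5854040956939319927 in 64-bit hexadecimal is 0x513DBB3BFAF4BA77.
Stored big-endian, the bytes at ascending addresses are 51 3D BB 3B FA F4 BA 77.
Read back as little-endian, the first byte is least significant, giving 0x77BAF4FA3BBB3D51.
0x77BAF4FA3BBB3D51 = 8627477391762734417.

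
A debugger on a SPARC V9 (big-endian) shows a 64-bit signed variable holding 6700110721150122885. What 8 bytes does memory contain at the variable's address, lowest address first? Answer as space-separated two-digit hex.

6700110721150122885 in hexadecimal, padded to 64 bits, is 0x5CFB9333C1F07B85.
Split into bytes (most-significant first): 5C FB 93 33 C1 F0 7B 85.
Big-endian: lowest address holds the most-significant byte.
So the memory order matches the most-significant-first order: 5C FB 93 33 C1 F0 7B 85.

5C FB 93 33 C1 F0 7B 85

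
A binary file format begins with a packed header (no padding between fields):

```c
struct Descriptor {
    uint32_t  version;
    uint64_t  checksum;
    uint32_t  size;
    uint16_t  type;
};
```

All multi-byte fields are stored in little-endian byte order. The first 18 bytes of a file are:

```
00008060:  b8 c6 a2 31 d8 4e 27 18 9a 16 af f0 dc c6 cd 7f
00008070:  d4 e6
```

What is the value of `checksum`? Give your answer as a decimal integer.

17343105541113073368

`checksum` follows `version` (4 bytes), so it starts at byte offset 4 and occupies 8 bytes.
Bytes at offsets 4..11: D8 4E 27 18 9A 16 AF F0.
In little-endian order the low byte comes first in memory.
Reassemble most-significant byte first: F0 AF 16 9A 18 27 4E D8 → 0xF0AF169A18274ED8.
0xF0AF169A18274ED8 = 17343105541113073368.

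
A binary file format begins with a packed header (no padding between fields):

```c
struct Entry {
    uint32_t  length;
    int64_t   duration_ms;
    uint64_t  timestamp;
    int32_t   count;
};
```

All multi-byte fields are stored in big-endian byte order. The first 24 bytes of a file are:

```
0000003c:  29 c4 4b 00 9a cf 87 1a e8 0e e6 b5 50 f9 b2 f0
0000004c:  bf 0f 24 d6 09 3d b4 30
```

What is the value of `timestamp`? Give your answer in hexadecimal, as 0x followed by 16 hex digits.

`timestamp` follows `length` (4 B), `duration_ms` (8 B), so it starts at offset 4 + 8 = 12 and occupies 8 bytes.
Bytes at offsets 12..19: 50 F9 B2 F0 BF 0F 24 D6.
In big-endian order the high byte comes first in memory.
The bytes are already most-significant first: 0x50F9B2F0BF0F24D6.

0x50F9B2F0BF0F24D6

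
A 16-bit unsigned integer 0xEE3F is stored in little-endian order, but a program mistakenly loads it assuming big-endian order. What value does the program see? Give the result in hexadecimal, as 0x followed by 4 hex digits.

0x3FEE

Stored little-endian, the bytes at ascending addresses are 3F EE.
Read back as big-endian, the last byte is least significant, giving 0x3FEE.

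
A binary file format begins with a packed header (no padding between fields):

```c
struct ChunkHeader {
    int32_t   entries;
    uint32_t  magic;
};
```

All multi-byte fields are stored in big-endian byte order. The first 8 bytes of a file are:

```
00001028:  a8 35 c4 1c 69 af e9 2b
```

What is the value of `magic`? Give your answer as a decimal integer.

`magic` follows `entries` (4 bytes), so it starts at byte offset 4 and occupies 4 bytes.
Bytes at offsets 4..7: 69 AF E9 2B.
Big-endian: lowest address holds the most-significant byte.
The bytes are already most-significant first: 0x69AFE92B.
0x69AFE92B = 1773136171.

1773136171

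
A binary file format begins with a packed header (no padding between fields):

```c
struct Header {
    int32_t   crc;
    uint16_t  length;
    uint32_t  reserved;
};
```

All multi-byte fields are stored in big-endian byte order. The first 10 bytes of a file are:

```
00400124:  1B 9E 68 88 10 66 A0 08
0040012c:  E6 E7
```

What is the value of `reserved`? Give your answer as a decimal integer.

2684937959

`reserved` follows `crc` (4 B), `length` (2 B), so it starts at offset 4 + 2 = 6 and occupies 4 bytes.
Bytes at offsets 6..9: A0 08 E6 E7.
In big-endian order the high byte comes first in memory.
The bytes are already most-significant first: 0xA008E6E7.
0xA008E6E7 = 2684937959.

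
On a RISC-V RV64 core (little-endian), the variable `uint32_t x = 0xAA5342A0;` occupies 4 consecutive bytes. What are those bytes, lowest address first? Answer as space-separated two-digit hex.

A0 42 53 AA

Split into bytes (most-significant first): AA 53 42 A0.
Little-endian stores the least-significant byte at the lowest address.
So at ascending addresses the bytes are A0 42 53 AA.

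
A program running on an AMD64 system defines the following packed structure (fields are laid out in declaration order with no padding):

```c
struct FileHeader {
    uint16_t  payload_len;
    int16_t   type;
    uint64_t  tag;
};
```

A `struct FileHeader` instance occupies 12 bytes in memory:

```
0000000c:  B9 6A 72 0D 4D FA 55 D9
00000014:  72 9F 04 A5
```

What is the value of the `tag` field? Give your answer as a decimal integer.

`tag` follows `payload_len` (2 B), `type` (2 B), so it starts at offset 2 + 2 = 4 and occupies 8 bytes.
Bytes at offsets 4..11: 4D FA 55 D9 72 9F 04 A5.
Little-endian: lowest address holds the least-significant byte.
Reassemble most-significant byte first: A5 04 9F 72 D9 55 FA 4D → 0xA5049F72D955FA4D.
0xA5049F72D955FA4D = 11890804231786330701.

11890804231786330701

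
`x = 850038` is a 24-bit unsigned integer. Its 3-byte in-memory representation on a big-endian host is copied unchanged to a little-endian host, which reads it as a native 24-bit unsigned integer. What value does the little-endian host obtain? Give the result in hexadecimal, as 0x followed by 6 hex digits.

0x76F80C

850038 in 24-bit hexadecimal is 0x0CF876.
Stored big-endian, the bytes at ascending addresses are 0C F8 76.
Read back as little-endian, the first byte is least significant, giving 0x76F80C.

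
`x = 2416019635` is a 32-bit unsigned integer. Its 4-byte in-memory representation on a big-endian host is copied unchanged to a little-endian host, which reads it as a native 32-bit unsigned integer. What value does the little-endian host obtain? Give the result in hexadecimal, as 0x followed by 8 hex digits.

2416019635 in 32-bit hexadecimal is 0x900188B3.
Stored big-endian, the bytes at ascending addresses are 90 01 88 B3.
Read back as little-endian, the first byte is least significant, giving 0xB3880190.

0xB3880190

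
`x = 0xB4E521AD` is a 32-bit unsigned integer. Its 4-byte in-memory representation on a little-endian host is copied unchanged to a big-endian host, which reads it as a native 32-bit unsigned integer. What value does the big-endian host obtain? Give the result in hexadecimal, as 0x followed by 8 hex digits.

0xAD21E5B4

Stored little-endian, the bytes at ascending addresses are AD 21 E5 B4.
Read back as big-endian, the last byte is least significant, giving 0xAD21E5B4.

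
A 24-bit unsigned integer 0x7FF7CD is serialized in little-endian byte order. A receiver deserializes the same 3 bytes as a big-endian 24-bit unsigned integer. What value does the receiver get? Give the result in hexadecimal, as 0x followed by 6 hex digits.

Stored little-endian, the bytes at ascending addresses are CD F7 7F.
Read back as big-endian, the last byte is least significant, giving 0xCDF77F.

0xCDF77F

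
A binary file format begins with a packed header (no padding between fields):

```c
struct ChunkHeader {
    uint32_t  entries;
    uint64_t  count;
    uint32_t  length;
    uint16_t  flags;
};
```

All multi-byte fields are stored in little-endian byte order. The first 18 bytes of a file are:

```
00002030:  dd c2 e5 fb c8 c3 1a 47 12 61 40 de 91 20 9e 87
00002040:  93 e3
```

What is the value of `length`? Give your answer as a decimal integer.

2275287185

`length` follows `entries` (4 B), `count` (8 B), so it starts at offset 4 + 8 = 12 and occupies 4 bytes.
Bytes at offsets 12..15: 91 20 9E 87.
In little-endian order the low byte comes first in memory.
Reassemble most-significant byte first: 87 9E 20 91 → 0x879E2091.
0x879E2091 = 2275287185.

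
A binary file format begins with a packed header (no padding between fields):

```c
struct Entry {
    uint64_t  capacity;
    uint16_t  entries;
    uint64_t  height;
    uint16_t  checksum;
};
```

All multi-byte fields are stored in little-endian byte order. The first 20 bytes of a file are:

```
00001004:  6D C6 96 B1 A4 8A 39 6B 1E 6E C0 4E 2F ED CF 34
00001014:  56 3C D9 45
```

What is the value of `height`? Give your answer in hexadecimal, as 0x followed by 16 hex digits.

`height` follows `capacity` (8 B), `entries` (2 B), so it starts at offset 8 + 2 = 10 and occupies 8 bytes.
Bytes at offsets 10..17: C0 4E 2F ED CF 34 56 3C.
Little-endian stores the least-significant byte at the lowest address.
Reassemble most-significant byte first: 3C 56 34 CF ED 2F 4E C0 → 0x3C5634CFED2F4EC0.

0x3C5634CFED2F4EC0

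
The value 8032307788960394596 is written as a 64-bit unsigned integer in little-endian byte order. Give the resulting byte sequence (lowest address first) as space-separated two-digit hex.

8032307788960394596 in hexadecimal, padded to 64 bits, is 0x6F787D6087966D64.
Split into bytes (most-significant first): 6F 78 7D 60 87 96 6D 64.
In little-endian order the low byte comes first in memory.
So at ascending addresses the bytes are 64 6D 96 87 60 7D 78 6F.

64 6D 96 87 60 7D 78 6F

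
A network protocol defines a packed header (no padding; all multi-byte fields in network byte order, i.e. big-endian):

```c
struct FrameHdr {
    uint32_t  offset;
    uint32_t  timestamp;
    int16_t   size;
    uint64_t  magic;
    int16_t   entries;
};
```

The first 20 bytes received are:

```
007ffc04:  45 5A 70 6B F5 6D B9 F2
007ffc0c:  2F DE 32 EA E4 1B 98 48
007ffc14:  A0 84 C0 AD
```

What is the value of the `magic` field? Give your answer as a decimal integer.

`magic` follows `offset` (4 B), `timestamp` (4 B), `size` (2 B), so it starts at offset 4 + 4 + 2 = 10 and occupies 8 bytes.
Bytes at offsets 10..17: 32 EA E4 1B 98 48 A0 84.
In big-endian order the high byte comes first in memory.
The bytes are already most-significant first: 0x32EAE41B9848A084.
0x32EAE41B9848A084 = 3668995653616836740.

3668995653616836740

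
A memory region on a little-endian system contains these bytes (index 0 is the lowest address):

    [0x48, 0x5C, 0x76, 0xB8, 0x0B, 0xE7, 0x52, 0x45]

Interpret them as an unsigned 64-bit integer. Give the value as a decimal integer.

4995308974232722504

Little-endian: lowest address holds the least-significant byte.
Reassemble most-significant byte first: 45 52 E7 0B B8 76 5C 48 → 0x4552E70BB8765C48.
0x4552E70BB8765C48 = 4995308974232722504.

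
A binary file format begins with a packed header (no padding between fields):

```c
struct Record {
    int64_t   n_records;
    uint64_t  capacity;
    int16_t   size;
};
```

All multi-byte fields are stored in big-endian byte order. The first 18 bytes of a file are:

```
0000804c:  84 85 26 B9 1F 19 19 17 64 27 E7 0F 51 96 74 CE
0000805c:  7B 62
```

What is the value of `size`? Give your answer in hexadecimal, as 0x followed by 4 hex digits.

0x7B62

`size` follows `n_records` (8 B), `capacity` (8 B), so it starts at offset 8 + 8 = 16 and occupies 2 bytes.
Bytes at offsets 16..17: 7B 62.
Big-endian: lowest address holds the most-significant byte.
The bytes are already most-significant first: 0x7B62.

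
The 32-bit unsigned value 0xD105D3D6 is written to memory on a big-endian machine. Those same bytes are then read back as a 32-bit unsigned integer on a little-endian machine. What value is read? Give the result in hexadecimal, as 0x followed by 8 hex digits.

0xD6D305D1

Stored big-endian, the bytes at ascending addresses are D1 05 D3 D6.
Read back as little-endian, the first byte is least significant, giving 0xD6D305D1.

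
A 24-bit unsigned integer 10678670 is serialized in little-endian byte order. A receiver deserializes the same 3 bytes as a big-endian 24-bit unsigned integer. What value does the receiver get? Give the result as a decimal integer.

9367970

10678670 in 24-bit hexadecimal is 0xA2F18E.
Stored little-endian, the bytes at ascending addresses are 8E F1 A2.
Read back as big-endian, the last byte is least significant, giving 0x8EF1A2.
0x8EF1A2 = 9367970.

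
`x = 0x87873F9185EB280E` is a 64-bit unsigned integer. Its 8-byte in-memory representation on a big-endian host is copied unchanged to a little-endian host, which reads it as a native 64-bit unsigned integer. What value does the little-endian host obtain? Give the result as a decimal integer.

1020324274499454855

Stored big-endian, the bytes at ascending addresses are 87 87 3F 91 85 EB 28 0E.
Read back as little-endian, the first byte is least significant, giving 0x0E28EB85913F8787.
0x0E28EB85913F8787 = 1020324274499454855.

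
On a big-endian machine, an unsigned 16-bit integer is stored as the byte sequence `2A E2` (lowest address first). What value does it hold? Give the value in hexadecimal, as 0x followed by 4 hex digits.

0x2AE2

Big-endian: lowest address holds the most-significant byte.
The bytes are already most-significant first: 0x2AE2.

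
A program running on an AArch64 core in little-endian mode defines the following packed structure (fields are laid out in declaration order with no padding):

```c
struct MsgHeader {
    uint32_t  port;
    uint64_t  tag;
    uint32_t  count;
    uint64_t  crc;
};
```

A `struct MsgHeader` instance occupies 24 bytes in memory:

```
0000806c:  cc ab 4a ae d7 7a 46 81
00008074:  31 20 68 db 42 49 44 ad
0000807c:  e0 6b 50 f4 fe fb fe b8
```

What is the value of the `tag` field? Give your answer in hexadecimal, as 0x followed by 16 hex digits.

`tag` follows `port` (4 bytes), so it starts at byte offset 4 and occupies 8 bytes.
Bytes at offsets 4..11: D7 7A 46 81 31 20 68 DB.
In little-endian order the low byte comes first in memory.
Reassemble most-significant byte first: DB 68 20 31 81 46 7A D7 → 0xDB68203181467AD7.

0xDB68203181467AD7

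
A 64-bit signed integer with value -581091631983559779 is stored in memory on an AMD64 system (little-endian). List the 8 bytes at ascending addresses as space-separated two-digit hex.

Two's complement of -581091631983559779 in 64 bits: 581091631983559779 = 0x081073C2B2550463; invert → 0xF7EF8C3D4DAAFB9C; add 1 → 0xF7EF8C3D4DAAFB9D.
Split into bytes (most-significant first): F7 EF 8C 3D 4D AA FB 9D.
Little-endian stores the least-significant byte at the lowest address.
So at ascending addresses the bytes are 9D FB AA 4D 3D 8C EF F7.

9D FB AA 4D 3D 8C EF F7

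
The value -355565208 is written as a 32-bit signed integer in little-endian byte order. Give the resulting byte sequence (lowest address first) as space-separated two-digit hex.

68 81 CE EA

Two's complement of -355565208 in 32 bits: 355565208 = 0x15317E98; invert → 0xEACE8167; add 1 → 0xEACE8168.
Split into bytes (most-significant first): EA CE 81 68.
In little-endian order the low byte comes first in memory.
So at ascending addresses the bytes are 68 81 CE EA.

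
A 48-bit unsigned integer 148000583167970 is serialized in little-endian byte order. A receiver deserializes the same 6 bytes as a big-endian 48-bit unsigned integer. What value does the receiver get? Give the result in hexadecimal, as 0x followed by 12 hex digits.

0xE2AF2F129B86

148000583167970 in 48-bit hexadecimal is 0x869B122FAFE2.
Stored little-endian, the bytes at ascending addresses are E2 AF 2F 12 9B 86.
Read back as big-endian, the last byte is least significant, giving 0xE2AF2F129B86.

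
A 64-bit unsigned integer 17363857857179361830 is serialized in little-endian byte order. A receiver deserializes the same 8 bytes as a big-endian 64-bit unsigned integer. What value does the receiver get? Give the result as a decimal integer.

17363857857179361830 in 64-bit hexadecimal is 0xF0F8D0B9338D2226.
Stored little-endian, the bytes at ascending addresses are 26 22 8D 33 B9 D0 F8 F0.
Read back as big-endian, the last byte is least significant, giving 0x26228D33B9D0F8F0.
0x26228D33B9D0F8F0 = 2747913975949752560.

2747913975949752560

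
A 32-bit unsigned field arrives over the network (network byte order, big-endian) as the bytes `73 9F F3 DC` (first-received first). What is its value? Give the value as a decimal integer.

1939862492

Big-endian: lowest address holds the most-significant byte.
The bytes are already most-significant first: 0x739FF3DC.
0x739FF3DC = 1939862492.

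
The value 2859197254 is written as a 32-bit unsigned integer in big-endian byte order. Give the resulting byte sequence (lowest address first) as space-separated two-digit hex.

2859197254 in hexadecimal, padded to 32 bits, is 0xAA6BE346.
Split into bytes (most-significant first): AA 6B E3 46.
Big-endian stores the most-significant byte at the lowest address.
So the memory order matches the most-significant-first order: AA 6B E3 46.

AA 6B E3 46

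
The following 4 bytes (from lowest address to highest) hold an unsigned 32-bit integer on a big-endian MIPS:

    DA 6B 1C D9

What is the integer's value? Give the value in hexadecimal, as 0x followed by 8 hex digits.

In big-endian order the high byte comes first in memory.
The bytes are already most-significant first: 0xDA6B1CD9.

0xDA6B1CD9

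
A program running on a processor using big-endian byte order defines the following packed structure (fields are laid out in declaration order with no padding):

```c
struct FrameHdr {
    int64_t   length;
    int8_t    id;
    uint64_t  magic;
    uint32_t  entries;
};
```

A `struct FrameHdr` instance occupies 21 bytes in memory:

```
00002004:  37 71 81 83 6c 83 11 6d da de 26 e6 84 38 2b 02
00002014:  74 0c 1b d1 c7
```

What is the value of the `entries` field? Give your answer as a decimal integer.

`entries` follows `length` (8 B), `id` (1 B), `magic` (8 B), so it starts at offset 8 + 1 + 8 = 17 and occupies 4 bytes.
Bytes at offsets 17..20: 0C 1B D1 C7.
Big-endian: lowest address holds the most-significant byte.
The bytes are already most-significant first: 0x0C1BD1C7.
0x0C1BD1C7 = 203149767.

203149767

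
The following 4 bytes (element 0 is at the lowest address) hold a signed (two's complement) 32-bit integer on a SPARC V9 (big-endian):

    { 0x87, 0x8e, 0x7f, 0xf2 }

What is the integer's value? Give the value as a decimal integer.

Big-endian stores the most-significant byte at the lowest address.
The bytes are already most-significant first: 0x878E7FF2.
Top bit is set, so as a signed 32-bit value this is 0x878E7FF2 − 2^32 = -2020704270.

-2020704270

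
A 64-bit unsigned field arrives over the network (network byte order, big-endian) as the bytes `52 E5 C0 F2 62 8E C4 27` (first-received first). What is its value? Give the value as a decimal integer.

Big-endian: lowest address holds the most-significant byte.
The bytes are already most-significant first: 0x52E5C0F2628EC427.
0x52E5C0F2628EC427 = 5973392628044973095.

5973392628044973095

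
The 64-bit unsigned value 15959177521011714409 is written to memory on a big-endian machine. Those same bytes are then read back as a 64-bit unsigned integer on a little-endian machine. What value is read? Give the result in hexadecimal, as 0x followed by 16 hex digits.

15959177521011714409 in 64-bit hexadecimal is 0xDD7A6366674D6969.
Stored big-endian, the bytes at ascending addresses are DD 7A 63 66 67 4D 69 69.
Read back as little-endian, the first byte is least significant, giving 0x69694D6766637ADD.

0x69694D6766637ADD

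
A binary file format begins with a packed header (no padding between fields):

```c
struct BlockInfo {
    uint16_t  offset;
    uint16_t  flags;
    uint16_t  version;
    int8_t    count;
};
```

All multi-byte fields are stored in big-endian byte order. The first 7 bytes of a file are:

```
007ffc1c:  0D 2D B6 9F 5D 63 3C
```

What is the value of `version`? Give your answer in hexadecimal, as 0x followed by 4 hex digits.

`version` follows `offset` (2 B), `flags` (2 B), so it starts at offset 2 + 2 = 4 and occupies 2 bytes.
Bytes at offsets 4..5: 5D 63.
Big-endian: lowest address holds the most-significant byte.
The bytes are already most-significant first: 0x5D63.

0x5D63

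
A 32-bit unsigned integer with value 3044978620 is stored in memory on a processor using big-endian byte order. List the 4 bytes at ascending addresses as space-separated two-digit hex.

3044978620 in hexadecimal, padded to 32 bits, is 0xB57EAFBC.
Split into bytes (most-significant first): B5 7E AF BC.
In big-endian order the high byte comes first in memory.
So the memory order matches the most-significant-first order: B5 7E AF BC.

B5 7E AF BC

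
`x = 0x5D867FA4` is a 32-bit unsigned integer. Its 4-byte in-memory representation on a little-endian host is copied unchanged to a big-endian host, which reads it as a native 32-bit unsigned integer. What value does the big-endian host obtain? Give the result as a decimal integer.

2759820893

Stored little-endian, the bytes at ascending addresses are A4 7F 86 5D.
Read back as big-endian, the last byte is least significant, giving 0xA47F865D.
0xA47F865D = 2759820893.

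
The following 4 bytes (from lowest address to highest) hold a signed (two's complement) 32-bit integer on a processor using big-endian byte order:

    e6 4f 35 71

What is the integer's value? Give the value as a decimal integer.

-431016591

Big-endian stores the most-significant byte at the lowest address.
The bytes are already most-significant first: 0xE64F3571.
Top bit is set, so as a signed 32-bit value this is 0xE64F3571 − 2^32 = -431016591.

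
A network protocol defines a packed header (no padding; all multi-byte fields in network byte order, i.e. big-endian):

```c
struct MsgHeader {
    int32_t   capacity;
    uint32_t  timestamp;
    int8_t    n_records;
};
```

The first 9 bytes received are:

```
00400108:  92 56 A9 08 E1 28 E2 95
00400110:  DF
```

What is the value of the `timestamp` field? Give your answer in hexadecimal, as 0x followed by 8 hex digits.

0xE128E295

`timestamp` follows `capacity` (4 bytes), so it starts at byte offset 4 and occupies 4 bytes.
Bytes at offsets 4..7: E1 28 E2 95.
Big-endian stores the most-significant byte at the lowest address.
The bytes are already most-significant first: 0xE128E295.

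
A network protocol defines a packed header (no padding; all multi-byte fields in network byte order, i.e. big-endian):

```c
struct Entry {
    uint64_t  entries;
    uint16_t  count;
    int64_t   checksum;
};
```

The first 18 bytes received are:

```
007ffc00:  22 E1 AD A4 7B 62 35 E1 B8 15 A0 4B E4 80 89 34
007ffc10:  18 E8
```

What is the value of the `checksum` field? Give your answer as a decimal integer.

-6896167163678943000

`checksum` follows `entries` (8 B), `count` (2 B), so it starts at offset 8 + 2 = 10 and occupies 8 bytes.
Bytes at offsets 10..17: A0 4B E4 80 89 34 18 E8.
Big-endian stores the most-significant byte at the lowest address.
The bytes are already most-significant first: 0xA04BE480893418E8.
Top bit is set, so as a signed 64-bit value this is 0xA04BE480893418E8 − 2^64 = -6896167163678943000.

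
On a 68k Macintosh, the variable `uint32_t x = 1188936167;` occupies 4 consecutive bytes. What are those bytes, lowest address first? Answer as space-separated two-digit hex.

1188936167 in hexadecimal, padded to 32 bits, is 0x46DDB9E7.
Split into bytes (most-significant first): 46 DD B9 E7.
Big-endian: lowest address holds the most-significant byte.
So the memory order matches the most-significant-first order: 46 DD B9 E7.

46 DD B9 E7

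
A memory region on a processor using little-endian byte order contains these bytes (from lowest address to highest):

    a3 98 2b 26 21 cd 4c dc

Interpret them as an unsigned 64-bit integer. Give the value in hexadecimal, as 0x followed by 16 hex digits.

Little-endian stores the least-significant byte at the lowest address.
Reassemble most-significant byte first: DC 4C CD 21 26 2B 98 A3 → 0xDC4CCD21262B98A3.

0xDC4CCD21262B98A3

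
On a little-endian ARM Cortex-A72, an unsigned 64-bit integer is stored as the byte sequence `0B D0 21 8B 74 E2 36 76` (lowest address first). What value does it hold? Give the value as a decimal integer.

8518244735396204555

Little-endian stores the least-significant byte at the lowest address.
Reassemble most-significant byte first: 76 36 E2 74 8B 21 D0 0B → 0x7636E2748B21D00B.
0x7636E2748B21D00B = 8518244735396204555.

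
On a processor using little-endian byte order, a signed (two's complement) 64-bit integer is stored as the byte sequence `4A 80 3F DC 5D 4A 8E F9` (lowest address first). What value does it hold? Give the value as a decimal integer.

Little-endian: lowest address holds the least-significant byte.
Reassemble most-significant byte first: F9 8E 4A 5D DC 3F 80 4A → 0xF98E4A5DDC3F804A.
Top bit is set, so as a signed 64-bit value this is 0xF98E4A5DDC3F804A − 2^64 = -464351944585019318.

-464351944585019318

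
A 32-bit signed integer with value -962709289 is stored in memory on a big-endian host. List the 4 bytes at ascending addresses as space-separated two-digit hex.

C6 9E 38 D7

Two's complement of -962709289 in 32 bits: 962709289 = 0x3961C729; invert → 0xC69E38D6; add 1 → 0xC69E38D7.
Split into bytes (most-significant first): C6 9E 38 D7.
Big-endian: lowest address holds the most-significant byte.
So the memory order matches the most-significant-first order: C6 9E 38 D7.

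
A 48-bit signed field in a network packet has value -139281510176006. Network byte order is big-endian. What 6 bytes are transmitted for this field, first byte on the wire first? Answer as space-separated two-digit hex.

81 52 FF 0F EA FA

Two's complement of -139281510176006 in 48 bits: 139281510176006 = 0x7EAD00F01506; invert → 0x8152FF0FEAF9; add 1 → 0x8152FF0FEAFA.
Split into bytes (most-significant first): 81 52 FF 0F EA FA.
Big-endian stores the most-significant byte at the lowest address.
So the memory order matches the most-significant-first order: 81 52 FF 0F EA FA.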